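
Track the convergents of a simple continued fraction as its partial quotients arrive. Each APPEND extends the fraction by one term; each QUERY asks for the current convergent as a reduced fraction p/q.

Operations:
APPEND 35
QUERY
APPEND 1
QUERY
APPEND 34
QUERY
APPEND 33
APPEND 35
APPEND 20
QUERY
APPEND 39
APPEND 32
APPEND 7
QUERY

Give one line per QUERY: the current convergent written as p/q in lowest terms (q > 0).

APPEND 35: p_0 = 35·1 + 0 = 35, q_0 = 35·0 + 1 = 1 → 35/1
APPEND 1: p_1 = 1·35 + 1 = 36, q_1 = 1·1 + 0 = 1 → 36/1
APPEND 34: p_2 = 34·36 + 35 = 1259, q_2 = 34·1 + 1 = 35 → 1259/35
APPEND 33: p_3 = 33·1259 + 36 = 41583, q_3 = 33·35 + 1 = 1156 → 41583/1156
APPEND 35: p_4 = 35·41583 + 1259 = 1456664, q_4 = 35·1156 + 35 = 40495 → 1456664/40495
APPEND 20: p_5 = 20·1456664 + 41583 = 29174863, q_5 = 20·40495 + 1156 = 811056 → 29174863/811056
APPEND 39: p_6 = 39·29174863 + 1456664 = 1139276321, q_6 = 39·811056 + 40495 = 31671679 → 1139276321/31671679
APPEND 32: p_7 = 32·1139276321 + 29174863 = 36486017135, q_7 = 32·31671679 + 811056 = 1014304784 → 36486017135/1014304784
APPEND 7: p_8 = 7·36486017135 + 1139276321 = 256541396266, q_8 = 7·1014304784 + 31671679 = 7131805167 → 256541396266/7131805167

35/1
36/1
1259/35
29174863/811056
256541396266/7131805167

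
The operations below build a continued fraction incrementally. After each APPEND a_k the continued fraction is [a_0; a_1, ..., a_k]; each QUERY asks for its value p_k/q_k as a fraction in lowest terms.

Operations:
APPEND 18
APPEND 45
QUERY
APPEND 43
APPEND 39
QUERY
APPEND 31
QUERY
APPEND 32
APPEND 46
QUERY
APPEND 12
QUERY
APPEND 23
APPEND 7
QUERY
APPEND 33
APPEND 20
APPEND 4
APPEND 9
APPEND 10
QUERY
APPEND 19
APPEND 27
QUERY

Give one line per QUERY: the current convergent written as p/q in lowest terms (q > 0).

811/45
1361560/75549
42243251/2343955
62286940483/3456120969
748796431388/41548533737
121741030468237/6755055312177
30592537164084140826/1697490812164073729
15806280240545070786171/877044468031752805232

APPEND 18: p_0 = 18·1 + 0 = 18, q_0 = 18·0 + 1 = 1 → 18/1
APPEND 45: p_1 = 45·18 + 1 = 811, q_1 = 45·1 + 0 = 45 → 811/45
APPEND 43: p_2 = 43·811 + 18 = 34891, q_2 = 43·45 + 1 = 1936 → 34891/1936
APPEND 39: p_3 = 39·34891 + 811 = 1361560, q_3 = 39·1936 + 45 = 75549 → 1361560/75549
APPEND 31: p_4 = 31·1361560 + 34891 = 42243251, q_4 = 31·75549 + 1936 = 2343955 → 42243251/2343955
APPEND 32: p_5 = 32·42243251 + 1361560 = 1353145592, q_5 = 32·2343955 + 75549 = 75082109 → 1353145592/75082109
APPEND 46: p_6 = 46·1353145592 + 42243251 = 62286940483, q_6 = 46·75082109 + 2343955 = 3456120969 → 62286940483/3456120969
APPEND 12: p_7 = 12·62286940483 + 1353145592 = 748796431388, q_7 = 12·3456120969 + 75082109 = 41548533737 → 748796431388/41548533737
APPEND 23: p_8 = 23·748796431388 + 62286940483 = 17284604862407, q_8 = 23·41548533737 + 3456120969 = 959072396920 → 17284604862407/959072396920
APPEND 7: p_9 = 7·17284604862407 + 748796431388 = 121741030468237, q_9 = 7·959072396920 + 41548533737 = 6755055312177 → 121741030468237/6755055312177
APPEND 33: p_10 = 33·121741030468237 + 17284604862407 = 4034738610314228, q_10 = 33·6755055312177 + 959072396920 = 223875897698761 → 4034738610314228/223875897698761
APPEND 20: p_11 = 20·4034738610314228 + 121741030468237 = 80816513236752797, q_11 = 20·223875897698761 + 6755055312177 = 4484273009287397 → 80816513236752797/4484273009287397
APPEND 4: p_12 = 4·80816513236752797 + 4034738610314228 = 327300791557325416, q_12 = 4·4484273009287397 + 223875897698761 = 18160967934848349 → 327300791557325416/18160967934848349
APPEND 9: p_13 = 9·327300791557325416 + 80816513236752797 = 3026523637252681541, q_13 = 9·18160967934848349 + 4484273009287397 = 167932984422922538 → 3026523637252681541/167932984422922538
APPEND 10: p_14 = 10·3026523637252681541 + 327300791557325416 = 30592537164084140826, q_14 = 10·167932984422922538 + 18160967934848349 = 1697490812164073729 → 30592537164084140826/1697490812164073729
APPEND 19: p_15 = 19·30592537164084140826 + 3026523637252681541 = 584284729754851357235, q_15 = 19·1697490812164073729 + 167932984422922538 = 32420258415540323389 → 584284729754851357235/32420258415540323389
APPEND 27: p_16 = 27·584284729754851357235 + 30592537164084140826 = 15806280240545070786171, q_16 = 27·32420258415540323389 + 1697490812164073729 = 877044468031752805232 → 15806280240545070786171/877044468031752805232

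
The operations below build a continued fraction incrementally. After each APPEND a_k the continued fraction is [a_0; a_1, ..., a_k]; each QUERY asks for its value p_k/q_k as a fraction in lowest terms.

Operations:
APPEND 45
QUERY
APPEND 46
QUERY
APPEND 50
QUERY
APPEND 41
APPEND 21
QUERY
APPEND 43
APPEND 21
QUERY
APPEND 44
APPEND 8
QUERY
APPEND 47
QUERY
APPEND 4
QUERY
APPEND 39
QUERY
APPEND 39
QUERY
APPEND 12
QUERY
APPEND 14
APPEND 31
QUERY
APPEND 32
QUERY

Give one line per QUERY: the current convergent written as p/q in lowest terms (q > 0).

45/1
2071/46
103595/2301
89342381/1984428
80854751210/1795905039
28572494951922/634637877095
1346468717765423/29907085469972
5414447366013614/120262979756983
212509915992296369/4720163295992309
8293301171065572005/184206631523457034
99732123968779160429/2215199741577476717
43640566262721967518770/969322293163429539949
1397902663443836934418651/31049510384243353409440

APPEND 45: p_0 = 45·1 + 0 = 45, q_0 = 45·0 + 1 = 1 → 45/1
APPEND 46: p_1 = 46·45 + 1 = 2071, q_1 = 46·1 + 0 = 46 → 2071/46
APPEND 50: p_2 = 50·2071 + 45 = 103595, q_2 = 50·46 + 1 = 2301 → 103595/2301
APPEND 41: p_3 = 41·103595 + 2071 = 4249466, q_3 = 41·2301 + 46 = 94387 → 4249466/94387
APPEND 21: p_4 = 21·4249466 + 103595 = 89342381, q_4 = 21·94387 + 2301 = 1984428 → 89342381/1984428
APPEND 43: p_5 = 43·89342381 + 4249466 = 3845971849, q_5 = 43·1984428 + 94387 = 85424791 → 3845971849/85424791
APPEND 21: p_6 = 21·3845971849 + 89342381 = 80854751210, q_6 = 21·85424791 + 1984428 = 1795905039 → 80854751210/1795905039
APPEND 44: p_7 = 44·80854751210 + 3845971849 = 3561455025089, q_7 = 44·1795905039 + 85424791 = 79105246507 → 3561455025089/79105246507
APPEND 8: p_8 = 8·3561455025089 + 80854751210 = 28572494951922, q_8 = 8·79105246507 + 1795905039 = 634637877095 → 28572494951922/634637877095
APPEND 47: p_9 = 47·28572494951922 + 3561455025089 = 1346468717765423, q_9 = 47·634637877095 + 79105246507 = 29907085469972 → 1346468717765423/29907085469972
APPEND 4: p_10 = 4·1346468717765423 + 28572494951922 = 5414447366013614, q_10 = 4·29907085469972 + 634637877095 = 120262979756983 → 5414447366013614/120262979756983
APPEND 39: p_11 = 39·5414447366013614 + 1346468717765423 = 212509915992296369, q_11 = 39·120262979756983 + 29907085469972 = 4720163295992309 → 212509915992296369/4720163295992309
APPEND 39: p_12 = 39·212509915992296369 + 5414447366013614 = 8293301171065572005, q_12 = 39·4720163295992309 + 120262979756983 = 184206631523457034 → 8293301171065572005/184206631523457034
APPEND 12: p_13 = 12·8293301171065572005 + 212509915992296369 = 99732123968779160429, q_13 = 12·184206631523457034 + 4720163295992309 = 2215199741577476717 → 99732123968779160429/2215199741577476717
APPEND 14: p_14 = 14·99732123968779160429 + 8293301171065572005 = 1404543036733973818011, q_14 = 14·2215199741577476717 + 184206631523457034 = 31197003013608131072 → 1404543036733973818011/31197003013608131072
APPEND 31: p_15 = 31·1404543036733973818011 + 99732123968779160429 = 43640566262721967518770, q_15 = 31·31197003013608131072 + 2215199741577476717 = 969322293163429539949 → 43640566262721967518770/969322293163429539949
APPEND 32: p_16 = 32·43640566262721967518770 + 1404543036733973818011 = 1397902663443836934418651, q_16 = 32·969322293163429539949 + 31197003013608131072 = 31049510384243353409440 → 1397902663443836934418651/31049510384243353409440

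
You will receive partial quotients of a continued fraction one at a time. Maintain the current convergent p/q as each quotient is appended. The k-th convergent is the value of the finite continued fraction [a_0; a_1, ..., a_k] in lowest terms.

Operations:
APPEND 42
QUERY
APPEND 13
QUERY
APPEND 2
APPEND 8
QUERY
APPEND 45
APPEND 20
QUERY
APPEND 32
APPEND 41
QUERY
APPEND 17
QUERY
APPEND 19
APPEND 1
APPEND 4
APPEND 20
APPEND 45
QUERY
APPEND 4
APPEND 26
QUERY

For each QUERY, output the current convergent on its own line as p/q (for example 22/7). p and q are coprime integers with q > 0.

APPEND 42: p_0 = 42·1 + 0 = 42, q_0 = 42·0 + 1 = 1 → 42/1
APPEND 13: p_1 = 13·42 + 1 = 547, q_1 = 13·1 + 0 = 13 → 547/13
APPEND 2: p_2 = 2·547 + 42 = 1136, q_2 = 2·13 + 1 = 27 → 1136/27
APPEND 8: p_3 = 8·1136 + 547 = 9635, q_3 = 8·27 + 13 = 229 → 9635/229
APPEND 45: p_4 = 45·9635 + 1136 = 434711, q_4 = 45·229 + 27 = 10332 → 434711/10332
APPEND 20: p_5 = 20·434711 + 9635 = 8703855, q_5 = 20·10332 + 229 = 206869 → 8703855/206869
APPEND 32: p_6 = 32·8703855 + 434711 = 278958071, q_6 = 32·206869 + 10332 = 6630140 → 278958071/6630140
APPEND 41: p_7 = 41·278958071 + 8703855 = 11445984766, q_7 = 41·6630140 + 206869 = 272042609 → 11445984766/272042609
APPEND 17: p_8 = 17·11445984766 + 278958071 = 194860699093, q_8 = 17·272042609 + 6630140 = 4631354493 → 194860699093/4631354493
APPEND 19: p_9 = 19·194860699093 + 11445984766 = 3713799267533, q_9 = 19·4631354493 + 272042609 = 88267777976 → 3713799267533/88267777976
APPEND 1: p_10 = 1·3713799267533 + 194860699093 = 3908659966626, q_10 = 1·88267777976 + 4631354493 = 92899132469 → 3908659966626/92899132469
APPEND 4: p_11 = 4·3908659966626 + 3713799267533 = 19348439134037, q_11 = 4·92899132469 + 88267777976 = 459864307852 → 19348439134037/459864307852
APPEND 20: p_12 = 20·19348439134037 + 3908659966626 = 390877442647366, q_12 = 20·459864307852 + 92899132469 = 9290185289509 → 390877442647366/9290185289509
APPEND 45: p_13 = 45·390877442647366 + 19348439134037 = 17608833358265507, q_13 = 45·9290185289509 + 459864307852 = 418518202335757 → 17608833358265507/418518202335757
APPEND 4: p_14 = 4·17608833358265507 + 390877442647366 = 70826210875709394, q_14 = 4·418518202335757 + 9290185289509 = 1683362994632537 → 70826210875709394/1683362994632537
APPEND 26: p_15 = 26·70826210875709394 + 17608833358265507 = 1859090316126709751, q_15 = 26·1683362994632537 + 418518202335757 = 44185956062781719 → 1859090316126709751/44185956062781719

42/1
547/13
9635/229
8703855/206869
11445984766/272042609
194860699093/4631354493
17608833358265507/418518202335757
1859090316126709751/44185956062781719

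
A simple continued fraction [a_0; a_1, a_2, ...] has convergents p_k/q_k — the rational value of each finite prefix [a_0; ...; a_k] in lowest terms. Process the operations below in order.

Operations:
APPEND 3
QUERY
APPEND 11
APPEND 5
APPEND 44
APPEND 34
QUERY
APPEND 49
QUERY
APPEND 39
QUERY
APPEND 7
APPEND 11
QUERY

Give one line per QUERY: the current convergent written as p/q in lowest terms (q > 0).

3/1
260137/84206
12754359/4128569
497680138/161098397
38959348713/12611089225

APPEND 3: p_0 = 3·1 + 0 = 3, q_0 = 3·0 + 1 = 1 → 3/1
APPEND 11: p_1 = 11·3 + 1 = 34, q_1 = 11·1 + 0 = 11 → 34/11
APPEND 5: p_2 = 5·34 + 3 = 173, q_2 = 5·11 + 1 = 56 → 173/56
APPEND 44: p_3 = 44·173 + 34 = 7646, q_3 = 44·56 + 11 = 2475 → 7646/2475
APPEND 34: p_4 = 34·7646 + 173 = 260137, q_4 = 34·2475 + 56 = 84206 → 260137/84206
APPEND 49: p_5 = 49·260137 + 7646 = 12754359, q_5 = 49·84206 + 2475 = 4128569 → 12754359/4128569
APPEND 39: p_6 = 39·12754359 + 260137 = 497680138, q_6 = 39·4128569 + 84206 = 161098397 → 497680138/161098397
APPEND 7: p_7 = 7·497680138 + 12754359 = 3496515325, q_7 = 7·161098397 + 4128569 = 1131817348 → 3496515325/1131817348
APPEND 11: p_8 = 11·3496515325 + 497680138 = 38959348713, q_8 = 11·1131817348 + 161098397 = 12611089225 → 38959348713/12611089225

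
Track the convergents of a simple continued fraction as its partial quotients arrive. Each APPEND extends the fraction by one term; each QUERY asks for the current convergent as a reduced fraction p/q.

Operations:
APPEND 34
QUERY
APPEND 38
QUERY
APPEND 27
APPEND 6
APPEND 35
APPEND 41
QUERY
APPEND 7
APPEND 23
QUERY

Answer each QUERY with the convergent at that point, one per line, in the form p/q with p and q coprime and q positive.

34/1
1293/38
304375613/8945307
49479478256/1454154355

APPEND 34: p_0 = 34·1 + 0 = 34, q_0 = 34·0 + 1 = 1 → 34/1
APPEND 38: p_1 = 38·34 + 1 = 1293, q_1 = 38·1 + 0 = 38 → 1293/38
APPEND 27: p_2 = 27·1293 + 34 = 34945, q_2 = 27·38 + 1 = 1027 → 34945/1027
APPEND 6: p_3 = 6·34945 + 1293 = 210963, q_3 = 6·1027 + 38 = 6200 → 210963/6200
APPEND 35: p_4 = 35·210963 + 34945 = 7418650, q_4 = 35·6200 + 1027 = 218027 → 7418650/218027
APPEND 41: p_5 = 41·7418650 + 210963 = 304375613, q_5 = 41·218027 + 6200 = 8945307 → 304375613/8945307
APPEND 7: p_6 = 7·304375613 + 7418650 = 2138047941, q_6 = 7·8945307 + 218027 = 62835176 → 2138047941/62835176
APPEND 23: p_7 = 23·2138047941 + 304375613 = 49479478256, q_7 = 23·62835176 + 8945307 = 1454154355 → 49479478256/1454154355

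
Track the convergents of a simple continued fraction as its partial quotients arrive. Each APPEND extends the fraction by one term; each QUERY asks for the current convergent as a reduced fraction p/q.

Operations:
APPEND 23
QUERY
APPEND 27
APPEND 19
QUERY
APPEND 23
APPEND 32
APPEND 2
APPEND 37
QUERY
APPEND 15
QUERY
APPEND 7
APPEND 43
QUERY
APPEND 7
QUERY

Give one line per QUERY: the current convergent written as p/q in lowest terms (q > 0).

APPEND 23: p_0 = 23·1 + 0 = 23, q_0 = 23·0 + 1 = 1 → 23/1
APPEND 27: p_1 = 27·23 + 1 = 622, q_1 = 27·1 + 0 = 27 → 622/27
APPEND 19: p_2 = 19·622 + 23 = 11841, q_2 = 19·27 + 1 = 514 → 11841/514
APPEND 23: p_3 = 23·11841 + 622 = 272965, q_3 = 23·514 + 27 = 11849 → 272965/11849
APPEND 32: p_4 = 32·272965 + 11841 = 8746721, q_4 = 32·11849 + 514 = 379682 → 8746721/379682
APPEND 2: p_5 = 2·8746721 + 272965 = 17766407, q_5 = 2·379682 + 11849 = 771213 → 17766407/771213
APPEND 37: p_6 = 37·17766407 + 8746721 = 666103780, q_6 = 37·771213 + 379682 = 28914563 → 666103780/28914563
APPEND 15: p_7 = 15·666103780 + 17766407 = 10009323107, q_7 = 15·28914563 + 771213 = 434489658 → 10009323107/434489658
APPEND 7: p_8 = 7·10009323107 + 666103780 = 70731365529, q_8 = 7·434489658 + 28914563 = 3070342169 → 70731365529/3070342169
APPEND 43: p_9 = 43·70731365529 + 10009323107 = 3051458040854, q_9 = 43·3070342169 + 434489658 = 132459202925 → 3051458040854/132459202925
APPEND 7: p_10 = 7·3051458040854 + 70731365529 = 21430937651507, q_10 = 7·132459202925 + 3070342169 = 930284762644 → 21430937651507/930284762644

23/1
11841/514
666103780/28914563
10009323107/434489658
3051458040854/132459202925
21430937651507/930284762644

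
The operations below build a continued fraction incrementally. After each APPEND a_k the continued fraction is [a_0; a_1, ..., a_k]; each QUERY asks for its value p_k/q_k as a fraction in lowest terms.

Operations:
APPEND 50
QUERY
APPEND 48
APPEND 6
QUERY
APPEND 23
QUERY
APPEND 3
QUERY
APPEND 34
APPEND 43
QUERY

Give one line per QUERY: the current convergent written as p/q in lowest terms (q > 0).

50/1
14456/289
334889/6695
1019123/20374
1505377176/30095047

APPEND 50: p_0 = 50·1 + 0 = 50, q_0 = 50·0 + 1 = 1 → 50/1
APPEND 48: p_1 = 48·50 + 1 = 2401, q_1 = 48·1 + 0 = 48 → 2401/48
APPEND 6: p_2 = 6·2401 + 50 = 14456, q_2 = 6·48 + 1 = 289 → 14456/289
APPEND 23: p_3 = 23·14456 + 2401 = 334889, q_3 = 23·289 + 48 = 6695 → 334889/6695
APPEND 3: p_4 = 3·334889 + 14456 = 1019123, q_4 = 3·6695 + 289 = 20374 → 1019123/20374
APPEND 34: p_5 = 34·1019123 + 334889 = 34985071, q_5 = 34·20374 + 6695 = 699411 → 34985071/699411
APPEND 43: p_6 = 43·34985071 + 1019123 = 1505377176, q_6 = 43·699411 + 20374 = 30095047 → 1505377176/30095047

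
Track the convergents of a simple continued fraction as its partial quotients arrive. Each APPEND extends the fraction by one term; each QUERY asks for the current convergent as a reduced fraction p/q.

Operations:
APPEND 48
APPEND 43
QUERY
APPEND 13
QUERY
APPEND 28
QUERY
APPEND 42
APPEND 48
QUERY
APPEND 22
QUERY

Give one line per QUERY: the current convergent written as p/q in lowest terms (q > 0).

APPEND 48: p_0 = 48·1 + 0 = 48, q_0 = 48·0 + 1 = 1 → 48/1
APPEND 43: p_1 = 43·48 + 1 = 2065, q_1 = 43·1 + 0 = 43 → 2065/43
APPEND 13: p_2 = 13·2065 + 48 = 26893, q_2 = 13·43 + 1 = 560 → 26893/560
APPEND 28: p_3 = 28·26893 + 2065 = 755069, q_3 = 28·560 + 43 = 15723 → 755069/15723
APPEND 42: p_4 = 42·755069 + 26893 = 31739791, q_4 = 42·15723 + 560 = 660926 → 31739791/660926
APPEND 48: p_5 = 48·31739791 + 755069 = 1524265037, q_5 = 48·660926 + 15723 = 31740171 → 1524265037/31740171
APPEND 22: p_6 = 22·1524265037 + 31739791 = 33565570605, q_6 = 22·31740171 + 660926 = 698944688 → 33565570605/698944688

2065/43
26893/560
755069/15723
1524265037/31740171
33565570605/698944688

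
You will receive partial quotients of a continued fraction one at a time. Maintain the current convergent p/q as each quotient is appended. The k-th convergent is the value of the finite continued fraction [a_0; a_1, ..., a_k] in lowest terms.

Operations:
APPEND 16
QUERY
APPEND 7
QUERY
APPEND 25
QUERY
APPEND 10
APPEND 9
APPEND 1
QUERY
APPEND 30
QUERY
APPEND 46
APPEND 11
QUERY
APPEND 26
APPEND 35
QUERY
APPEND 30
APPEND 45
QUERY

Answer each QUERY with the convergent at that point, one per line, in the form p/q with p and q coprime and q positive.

16/1
113/7
2841/176
288071/17846
8901678/551459
4516319527/279786019
4128708873162/255773536909
5583188220925107/345878540329489

APPEND 16: p_0 = 16·1 + 0 = 16, q_0 = 16·0 + 1 = 1 → 16/1
APPEND 7: p_1 = 7·16 + 1 = 113, q_1 = 7·1 + 0 = 7 → 113/7
APPEND 25: p_2 = 25·113 + 16 = 2841, q_2 = 25·7 + 1 = 176 → 2841/176
APPEND 10: p_3 = 10·2841 + 113 = 28523, q_3 = 10·176 + 7 = 1767 → 28523/1767
APPEND 9: p_4 = 9·28523 + 2841 = 259548, q_4 = 9·1767 + 176 = 16079 → 259548/16079
APPEND 1: p_5 = 1·259548 + 28523 = 288071, q_5 = 1·16079 + 1767 = 17846 → 288071/17846
APPEND 30: p_6 = 30·288071 + 259548 = 8901678, q_6 = 30·17846 + 16079 = 551459 → 8901678/551459
APPEND 46: p_7 = 46·8901678 + 288071 = 409765259, q_7 = 46·551459 + 17846 = 25384960 → 409765259/25384960
APPEND 11: p_8 = 11·409765259 + 8901678 = 4516319527, q_8 = 11·25384960 + 551459 = 279786019 → 4516319527/279786019
APPEND 26: p_9 = 26·4516319527 + 409765259 = 117834072961, q_9 = 26·279786019 + 25384960 = 7299821454 → 117834072961/7299821454
APPEND 35: p_10 = 35·117834072961 + 4516319527 = 4128708873162, q_10 = 35·7299821454 + 279786019 = 255773536909 → 4128708873162/255773536909
APPEND 30: p_11 = 30·4128708873162 + 117834072961 = 123979100267821, q_11 = 30·255773536909 + 7299821454 = 7680505928724 → 123979100267821/7680505928724
APPEND 45: p_12 = 45·123979100267821 + 4128708873162 = 5583188220925107, q_12 = 45·7680505928724 + 255773536909 = 345878540329489 → 5583188220925107/345878540329489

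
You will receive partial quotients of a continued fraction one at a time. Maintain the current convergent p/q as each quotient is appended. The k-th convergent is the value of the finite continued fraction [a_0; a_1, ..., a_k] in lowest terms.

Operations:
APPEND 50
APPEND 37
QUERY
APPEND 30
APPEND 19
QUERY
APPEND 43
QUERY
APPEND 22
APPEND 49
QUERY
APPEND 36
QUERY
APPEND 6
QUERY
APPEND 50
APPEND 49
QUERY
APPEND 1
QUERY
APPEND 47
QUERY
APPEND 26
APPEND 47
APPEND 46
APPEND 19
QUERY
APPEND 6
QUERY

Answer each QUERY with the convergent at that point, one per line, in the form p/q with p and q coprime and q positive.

1851/37
1057871/21146
45544033/910389
49193847286/983345885
1771981528893/35420501564
10681083020644/213506355269
26266161578514201/525039681340955
26801987711075294/535750419605969
1285959583999053019/25705309402821498
1377875504843866626045097/27542635562803617355798
8339689950988421512252900/166703769839407717039167

APPEND 50: p_0 = 50·1 + 0 = 50, q_0 = 50·0 + 1 = 1 → 50/1
APPEND 37: p_1 = 37·50 + 1 = 1851, q_1 = 37·1 + 0 = 37 → 1851/37
APPEND 30: p_2 = 30·1851 + 50 = 55580, q_2 = 30·37 + 1 = 1111 → 55580/1111
APPEND 19: p_3 = 19·55580 + 1851 = 1057871, q_3 = 19·1111 + 37 = 21146 → 1057871/21146
APPEND 43: p_4 = 43·1057871 + 55580 = 45544033, q_4 = 43·21146 + 1111 = 910389 → 45544033/910389
APPEND 22: p_5 = 22·45544033 + 1057871 = 1003026597, q_5 = 22·910389 + 21146 = 20049704 → 1003026597/20049704
APPEND 49: p_6 = 49·1003026597 + 45544033 = 49193847286, q_6 = 49·20049704 + 910389 = 983345885 → 49193847286/983345885
APPEND 36: p_7 = 36·49193847286 + 1003026597 = 1771981528893, q_7 = 36·983345885 + 20049704 = 35420501564 → 1771981528893/35420501564
APPEND 6: p_8 = 6·1771981528893 + 49193847286 = 10681083020644, q_8 = 6·35420501564 + 983345885 = 213506355269 → 10681083020644/213506355269
APPEND 50: p_9 = 50·10681083020644 + 1771981528893 = 535826132561093, q_9 = 50·213506355269 + 35420501564 = 10710738265014 → 535826132561093/10710738265014
APPEND 49: p_10 = 49·535826132561093 + 10681083020644 = 26266161578514201, q_10 = 49·10710738265014 + 213506355269 = 525039681340955 → 26266161578514201/525039681340955
APPEND 1: p_11 = 1·26266161578514201 + 535826132561093 = 26801987711075294, q_11 = 1·525039681340955 + 10710738265014 = 535750419605969 → 26801987711075294/535750419605969
APPEND 47: p_12 = 47·26801987711075294 + 26266161578514201 = 1285959583999053019, q_12 = 47·535750419605969 + 525039681340955 = 25705309402821498 → 1285959583999053019/25705309402821498
APPEND 26: p_13 = 26·1285959583999053019 + 26801987711075294 = 33461751171686453788, q_13 = 26·25705309402821498 + 535750419605969 = 668873794892964917 → 33461751171686453788/668873794892964917
APPEND 47: p_14 = 47·33461751171686453788 + 1285959583999053019 = 1573988264653262381055, q_14 = 47·668873794892964917 + 25705309402821498 = 31462773669372172597 → 1573988264653262381055/31462773669372172597
APPEND 46: p_15 = 46·1573988264653262381055 + 33461751171686453788 = 72436921925221755982318, q_15 = 46·31462773669372172597 + 668873794892964917 = 1447956462586012904379 → 72436921925221755982318/1447956462586012904379
APPEND 19: p_16 = 19·72436921925221755982318 + 1573988264653262381055 = 1377875504843866626045097, q_16 = 19·1447956462586012904379 + 31462773669372172597 = 27542635562803617355798 → 1377875504843866626045097/27542635562803617355798
APPEND 6: p_17 = 6·1377875504843866626045097 + 72436921925221755982318 = 8339689950988421512252900, q_17 = 6·27542635562803617355798 + 1447956462586012904379 = 166703769839407717039167 → 8339689950988421512252900/166703769839407717039167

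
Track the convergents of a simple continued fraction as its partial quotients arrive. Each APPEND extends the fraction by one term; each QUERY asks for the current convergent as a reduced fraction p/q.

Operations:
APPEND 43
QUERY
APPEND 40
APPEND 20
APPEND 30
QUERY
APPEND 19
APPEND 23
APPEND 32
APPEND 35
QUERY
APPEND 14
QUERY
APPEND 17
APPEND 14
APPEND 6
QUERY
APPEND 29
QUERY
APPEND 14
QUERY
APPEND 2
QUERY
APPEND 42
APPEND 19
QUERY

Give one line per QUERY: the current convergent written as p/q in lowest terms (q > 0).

APPEND 43: p_0 = 43·1 + 0 = 43, q_0 = 43·0 + 1 = 1 → 43/1
APPEND 40: p_1 = 40·43 + 1 = 1721, q_1 = 40·1 + 0 = 40 → 1721/40
APPEND 20: p_2 = 20·1721 + 43 = 34463, q_2 = 20·40 + 1 = 801 → 34463/801
APPEND 30: p_3 = 30·34463 + 1721 = 1035611, q_3 = 30·801 + 40 = 24070 → 1035611/24070
APPEND 19: p_4 = 19·1035611 + 34463 = 19711072, q_4 = 19·24070 + 801 = 458131 → 19711072/458131
APPEND 23: p_5 = 23·19711072 + 1035611 = 454390267, q_5 = 23·458131 + 24070 = 10561083 → 454390267/10561083
APPEND 32: p_6 = 32·454390267 + 19711072 = 14560199616, q_6 = 32·10561083 + 458131 = 338412787 → 14560199616/338412787
APPEND 35: p_7 = 35·14560199616 + 454390267 = 510061376827, q_7 = 35·338412787 + 10561083 = 11855008628 → 510061376827/11855008628
APPEND 14: p_8 = 14·510061376827 + 14560199616 = 7155419475194, q_8 = 14·11855008628 + 338412787 = 166308533579 → 7155419475194/166308533579
APPEND 17: p_9 = 17·7155419475194 + 510061376827 = 122152192455125, q_9 = 17·166308533579 + 11855008628 = 2839100079471 → 122152192455125/2839100079471
APPEND 14: p_10 = 14·122152192455125 + 7155419475194 = 1717286113846944, q_10 = 14·2839100079471 + 166308533579 = 39913709646173 → 1717286113846944/39913709646173
APPEND 6: p_11 = 6·1717286113846944 + 122152192455125 = 10425868875536789, q_11 = 6·39913709646173 + 2839100079471 = 242321357956509 → 10425868875536789/242321357956509
APPEND 29: p_12 = 29·10425868875536789 + 1717286113846944 = 304067483504413825, q_12 = 29·242321357956509 + 39913709646173 = 7067233090384934 → 304067483504413825/7067233090384934
APPEND 14: p_13 = 14·304067483504413825 + 10425868875536789 = 4267370637937330339, q_13 = 14·7067233090384934 + 242321357956509 = 99183584623345585 → 4267370637937330339/99183584623345585
APPEND 2: p_14 = 2·4267370637937330339 + 304067483504413825 = 8838808759379074503, q_14 = 2·99183584623345585 + 7067233090384934 = 205434402337076104 → 8838808759379074503/205434402337076104
APPEND 42: p_15 = 42·8838808759379074503 + 4267370637937330339 = 375497338531858459465, q_15 = 42·205434402337076104 + 99183584623345585 = 8727428482780541953 → 375497338531858459465/8727428482780541953
APPEND 19: p_16 = 19·375497338531858459465 + 8838808759379074503 = 7143288240864689804338, q_16 = 19·8727428482780541953 + 205434402337076104 = 166026575575167373211 → 7143288240864689804338/166026575575167373211

43/1
1035611/24070
510061376827/11855008628
7155419475194/166308533579
10425868875536789/242321357956509
304067483504413825/7067233090384934
4267370637937330339/99183584623345585
8838808759379074503/205434402337076104
7143288240864689804338/166026575575167373211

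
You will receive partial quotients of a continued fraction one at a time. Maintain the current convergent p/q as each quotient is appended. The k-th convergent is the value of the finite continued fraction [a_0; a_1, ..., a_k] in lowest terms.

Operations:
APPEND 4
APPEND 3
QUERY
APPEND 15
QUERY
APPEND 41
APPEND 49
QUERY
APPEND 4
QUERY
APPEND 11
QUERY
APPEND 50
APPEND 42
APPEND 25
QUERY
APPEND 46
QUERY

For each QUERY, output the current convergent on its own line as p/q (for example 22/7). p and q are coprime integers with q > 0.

APPEND 4: p_0 = 4·1 + 0 = 4, q_0 = 4·0 + 1 = 1 → 4/1
APPEND 3: p_1 = 3·4 + 1 = 13, q_1 = 3·1 + 0 = 3 → 13/3
APPEND 15: p_2 = 15·13 + 4 = 199, q_2 = 15·3 + 1 = 46 → 199/46
APPEND 41: p_3 = 41·199 + 13 = 8172, q_3 = 41·46 + 3 = 1889 → 8172/1889
APPEND 49: p_4 = 49·8172 + 199 = 400627, q_4 = 49·1889 + 46 = 92607 → 400627/92607
APPEND 4: p_5 = 4·400627 + 8172 = 1610680, q_5 = 4·92607 + 1889 = 372317 → 1610680/372317
APPEND 11: p_6 = 11·1610680 + 400627 = 18118107, q_6 = 11·372317 + 92607 = 4188094 → 18118107/4188094
APPEND 50: p_7 = 50·18118107 + 1610680 = 907516030, q_7 = 50·4188094 + 372317 = 209777017 → 907516030/209777017
APPEND 42: p_8 = 42·907516030 + 18118107 = 38133791367, q_8 = 42·209777017 + 4188094 = 8814822808 → 38133791367/8814822808
APPEND 25: p_9 = 25·38133791367 + 907516030 = 954252300205, q_9 = 25·8814822808 + 209777017 = 220580347217 → 954252300205/220580347217
APPEND 46: p_10 = 46·954252300205 + 38133791367 = 43933739600797, q_10 = 46·220580347217 + 8814822808 = 10155510794790 → 43933739600797/10155510794790

13/3
199/46
400627/92607
1610680/372317
18118107/4188094
954252300205/220580347217
43933739600797/10155510794790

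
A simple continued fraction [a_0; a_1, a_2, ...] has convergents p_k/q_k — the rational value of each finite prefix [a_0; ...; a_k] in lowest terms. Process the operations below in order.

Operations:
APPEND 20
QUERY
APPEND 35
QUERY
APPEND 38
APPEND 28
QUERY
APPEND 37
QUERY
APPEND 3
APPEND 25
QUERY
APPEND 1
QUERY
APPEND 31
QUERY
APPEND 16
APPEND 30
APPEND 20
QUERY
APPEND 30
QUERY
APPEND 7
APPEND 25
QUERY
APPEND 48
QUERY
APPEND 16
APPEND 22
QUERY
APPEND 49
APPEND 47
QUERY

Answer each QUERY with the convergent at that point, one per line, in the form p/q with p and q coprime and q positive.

APPEND 20: p_0 = 20·1 + 0 = 20, q_0 = 20·0 + 1 = 1 → 20/1
APPEND 35: p_1 = 35·20 + 1 = 701, q_1 = 35·1 + 0 = 35 → 701/35
APPEND 38: p_2 = 38·701 + 20 = 26658, q_2 = 38·35 + 1 = 1331 → 26658/1331
APPEND 28: p_3 = 28·26658 + 701 = 747125, q_3 = 28·1331 + 35 = 37303 → 747125/37303
APPEND 37: p_4 = 37·747125 + 26658 = 27670283, q_4 = 37·37303 + 1331 = 1381542 → 27670283/1381542
APPEND 3: p_5 = 3·27670283 + 747125 = 83757974, q_5 = 3·1381542 + 37303 = 4181929 → 83757974/4181929
APPEND 25: p_6 = 25·83757974 + 27670283 = 2121619633, q_6 = 25·4181929 + 1381542 = 105929767 → 2121619633/105929767
APPEND 1: p_7 = 1·2121619633 + 83757974 = 2205377607, q_7 = 1·105929767 + 4181929 = 110111696 → 2205377607/110111696
APPEND 31: p_8 = 31·2205377607 + 2121619633 = 70488325450, q_8 = 31·110111696 + 105929767 = 3519392343 → 70488325450/3519392343
APPEND 16: p_9 = 16·70488325450 + 2205377607 = 1130018584807, q_9 = 16·3519392343 + 110111696 = 56420389184 → 1130018584807/56420389184
APPEND 30: p_10 = 30·1130018584807 + 70488325450 = 33971045869660, q_10 = 30·56420389184 + 3519392343 = 1696131067863 → 33971045869660/1696131067863
APPEND 20: p_11 = 20·33971045869660 + 1130018584807 = 680550935978007, q_11 = 20·1696131067863 + 56420389184 = 33979041746444 → 680550935978007/33979041746444
APPEND 30: p_12 = 30·680550935978007 + 33971045869660 = 20450499125209870, q_12 = 30·33979041746444 + 1696131067863 = 1021067383461183 → 20450499125209870/1021067383461183
APPEND 7: p_13 = 7·20450499125209870 + 680550935978007 = 143834044812447097, q_13 = 7·1021067383461183 + 33979041746444 = 7181450725974725 → 143834044812447097/7181450725974725
APPEND 25: p_14 = 25·143834044812447097 + 20450499125209870 = 3616301619436387295, q_14 = 25·7181450725974725 + 1021067383461183 = 180557335532829308 → 3616301619436387295/180557335532829308
APPEND 48: p_15 = 48·3616301619436387295 + 143834044812447097 = 173726311777759037257, q_15 = 48·180557335532829308 + 7181450725974725 = 8673933556301781509 → 173726311777759037257/8673933556301781509
APPEND 16: p_16 = 16·173726311777759037257 + 3616301619436387295 = 2783237290063580983407, q_16 = 16·8673933556301781509 + 180557335532829308 = 138963494236361333452 → 2783237290063580983407/138963494236361333452
APPEND 22: p_17 = 22·2783237290063580983407 + 173726311777759037257 = 61404946693176540672211, q_17 = 22·138963494236361333452 + 8673933556301781509 = 3065870806756251117453 → 61404946693176540672211/3065870806756251117453
APPEND 49: p_18 = 49·61404946693176540672211 + 2783237290063580983407 = 3011625625255714073921746, q_18 = 49·3065870806756251117453 + 138963494236361333452 = 150366633025292666088649 → 3011625625255714073921746/150366633025292666088649
APPEND 47: p_19 = 47·3011625625255714073921746 + 61404946693176540672211 = 141607809333711738014994273, q_19 = 47·150366633025292666088649 + 3065870806756251117453 = 7070297622995511557283956 → 141607809333711738014994273/7070297622995511557283956

20/1
701/35
747125/37303
27670283/1381542
2121619633/105929767
2205377607/110111696
70488325450/3519392343
680550935978007/33979041746444
20450499125209870/1021067383461183
3616301619436387295/180557335532829308
173726311777759037257/8673933556301781509
61404946693176540672211/3065870806756251117453
141607809333711738014994273/7070297622995511557283956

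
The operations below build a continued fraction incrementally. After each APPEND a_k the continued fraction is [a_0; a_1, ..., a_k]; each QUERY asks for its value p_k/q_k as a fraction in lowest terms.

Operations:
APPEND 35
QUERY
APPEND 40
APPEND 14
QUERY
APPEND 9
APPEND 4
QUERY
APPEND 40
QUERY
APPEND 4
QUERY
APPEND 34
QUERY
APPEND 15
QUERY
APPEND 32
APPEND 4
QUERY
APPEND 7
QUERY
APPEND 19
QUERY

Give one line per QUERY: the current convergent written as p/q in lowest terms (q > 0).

APPEND 35: p_0 = 35·1 + 0 = 35, q_0 = 35·0 + 1 = 1 → 35/1
APPEND 40: p_1 = 40·35 + 1 = 1401, q_1 = 40·1 + 0 = 40 → 1401/40
APPEND 14: p_2 = 14·1401 + 35 = 19649, q_2 = 14·40 + 1 = 561 → 19649/561
APPEND 9: p_3 = 9·19649 + 1401 = 178242, q_3 = 9·561 + 40 = 5089 → 178242/5089
APPEND 4: p_4 = 4·178242 + 19649 = 732617, q_4 = 4·5089 + 561 = 20917 → 732617/20917
APPEND 40: p_5 = 40·732617 + 178242 = 29482922, q_5 = 40·20917 + 5089 = 841769 → 29482922/841769
APPEND 4: p_6 = 4·29482922 + 732617 = 118664305, q_6 = 4·841769 + 20917 = 3387993 → 118664305/3387993
APPEND 34: p_7 = 34·118664305 + 29482922 = 4064069292, q_7 = 34·3387993 + 841769 = 116033531 → 4064069292/116033531
APPEND 15: p_8 = 15·4064069292 + 118664305 = 61079703685, q_8 = 15·116033531 + 3387993 = 1743890958 → 61079703685/1743890958
APPEND 32: p_9 = 32·61079703685 + 4064069292 = 1958614587212, q_9 = 32·1743890958 + 116033531 = 55920544187 → 1958614587212/55920544187
APPEND 4: p_10 = 4·1958614587212 + 61079703685 = 7895538052533, q_10 = 4·55920544187 + 1743890958 = 225426067706 → 7895538052533/225426067706
APPEND 7: p_11 = 7·7895538052533 + 1958614587212 = 57227380954943, q_11 = 7·225426067706 + 55920544187 = 1633903018129 → 57227380954943/1633903018129
APPEND 19: p_12 = 19·57227380954943 + 7895538052533 = 1095215776196450, q_12 = 19·1633903018129 + 225426067706 = 31269583412157 → 1095215776196450/31269583412157

35/1
19649/561
732617/20917
29482922/841769
118664305/3387993
4064069292/116033531
61079703685/1743890958
7895538052533/225426067706
57227380954943/1633903018129
1095215776196450/31269583412157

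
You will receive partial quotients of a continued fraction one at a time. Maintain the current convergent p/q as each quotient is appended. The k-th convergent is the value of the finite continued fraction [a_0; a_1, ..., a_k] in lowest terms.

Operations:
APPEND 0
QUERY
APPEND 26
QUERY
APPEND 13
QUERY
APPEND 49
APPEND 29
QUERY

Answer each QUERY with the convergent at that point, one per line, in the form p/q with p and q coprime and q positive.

0/1
1/26
13/339
18515/482812

APPEND 0: p_0 = 0·1 + 0 = 0, q_0 = 0·0 + 1 = 1 → 0/1
APPEND 26: p_1 = 26·0 + 1 = 1, q_1 = 26·1 + 0 = 26 → 1/26
APPEND 13: p_2 = 13·1 + 0 = 13, q_2 = 13·26 + 1 = 339 → 13/339
APPEND 49: p_3 = 49·13 + 1 = 638, q_3 = 49·339 + 26 = 16637 → 638/16637
APPEND 29: p_4 = 29·638 + 13 = 18515, q_4 = 29·16637 + 339 = 482812 → 18515/482812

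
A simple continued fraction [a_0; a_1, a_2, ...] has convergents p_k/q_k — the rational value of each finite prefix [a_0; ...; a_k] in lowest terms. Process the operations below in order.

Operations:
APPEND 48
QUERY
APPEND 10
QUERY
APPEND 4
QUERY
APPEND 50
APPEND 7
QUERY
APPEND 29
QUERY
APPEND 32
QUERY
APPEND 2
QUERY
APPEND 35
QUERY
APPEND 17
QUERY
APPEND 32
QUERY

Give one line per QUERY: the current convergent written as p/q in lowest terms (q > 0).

48/1
481/10
1972/41
695539/14461
20269712/421429
649326323/13500189
1318922358/27421807
46811608853/973263434
797116272859/16572900185
25554532340341/531306069354

APPEND 48: p_0 = 48·1 + 0 = 48, q_0 = 48·0 + 1 = 1 → 48/1
APPEND 10: p_1 = 10·48 + 1 = 481, q_1 = 10·1 + 0 = 10 → 481/10
APPEND 4: p_2 = 4·481 + 48 = 1972, q_2 = 4·10 + 1 = 41 → 1972/41
APPEND 50: p_3 = 50·1972 + 481 = 99081, q_3 = 50·41 + 10 = 2060 → 99081/2060
APPEND 7: p_4 = 7·99081 + 1972 = 695539, q_4 = 7·2060 + 41 = 14461 → 695539/14461
APPEND 29: p_5 = 29·695539 + 99081 = 20269712, q_5 = 29·14461 + 2060 = 421429 → 20269712/421429
APPEND 32: p_6 = 32·20269712 + 695539 = 649326323, q_6 = 32·421429 + 14461 = 13500189 → 649326323/13500189
APPEND 2: p_7 = 2·649326323 + 20269712 = 1318922358, q_7 = 2·13500189 + 421429 = 27421807 → 1318922358/27421807
APPEND 35: p_8 = 35·1318922358 + 649326323 = 46811608853, q_8 = 35·27421807 + 13500189 = 973263434 → 46811608853/973263434
APPEND 17: p_9 = 17·46811608853 + 1318922358 = 797116272859, q_9 = 17·973263434 + 27421807 = 16572900185 → 797116272859/16572900185
APPEND 32: p_10 = 32·797116272859 + 46811608853 = 25554532340341, q_10 = 32·16572900185 + 973263434 = 531306069354 → 25554532340341/531306069354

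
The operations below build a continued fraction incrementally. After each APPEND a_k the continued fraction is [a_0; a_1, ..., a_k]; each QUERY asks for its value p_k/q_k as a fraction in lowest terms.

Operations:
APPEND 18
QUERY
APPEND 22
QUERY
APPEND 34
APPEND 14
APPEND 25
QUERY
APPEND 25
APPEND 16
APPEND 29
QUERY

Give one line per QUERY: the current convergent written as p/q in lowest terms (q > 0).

18/1
397/22
4754041/263449
55491767579/3075120866

APPEND 18: p_0 = 18·1 + 0 = 18, q_0 = 18·0 + 1 = 1 → 18/1
APPEND 22: p_1 = 22·18 + 1 = 397, q_1 = 22·1 + 0 = 22 → 397/22
APPEND 34: p_2 = 34·397 + 18 = 13516, q_2 = 34·22 + 1 = 749 → 13516/749
APPEND 14: p_3 = 14·13516 + 397 = 189621, q_3 = 14·749 + 22 = 10508 → 189621/10508
APPEND 25: p_4 = 25·189621 + 13516 = 4754041, q_4 = 25·10508 + 749 = 263449 → 4754041/263449
APPEND 25: p_5 = 25·4754041 + 189621 = 119040646, q_5 = 25·263449 + 10508 = 6596733 → 119040646/6596733
APPEND 16: p_6 = 16·119040646 + 4754041 = 1909404377, q_6 = 16·6596733 + 263449 = 105811177 → 1909404377/105811177
APPEND 29: p_7 = 29·1909404377 + 119040646 = 55491767579, q_7 = 29·105811177 + 6596733 = 3075120866 → 55491767579/3075120866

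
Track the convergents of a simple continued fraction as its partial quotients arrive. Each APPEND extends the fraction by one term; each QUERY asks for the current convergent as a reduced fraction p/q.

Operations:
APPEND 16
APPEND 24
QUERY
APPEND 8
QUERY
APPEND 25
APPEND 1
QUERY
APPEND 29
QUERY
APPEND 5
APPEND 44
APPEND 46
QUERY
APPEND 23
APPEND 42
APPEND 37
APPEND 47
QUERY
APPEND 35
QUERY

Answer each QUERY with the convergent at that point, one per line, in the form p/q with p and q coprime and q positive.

APPEND 16: p_0 = 16·1 + 0 = 16, q_0 = 16·0 + 1 = 1 → 16/1
APPEND 24: p_1 = 24·16 + 1 = 385, q_1 = 24·1 + 0 = 24 → 385/24
APPEND 8: p_2 = 8·385 + 16 = 3096, q_2 = 8·24 + 1 = 193 → 3096/193
APPEND 25: p_3 = 25·3096 + 385 = 77785, q_3 = 25·193 + 24 = 4849 → 77785/4849
APPEND 1: p_4 = 1·77785 + 3096 = 80881, q_4 = 1·4849 + 193 = 5042 → 80881/5042
APPEND 29: p_5 = 29·80881 + 77785 = 2423334, q_5 = 29·5042 + 4849 = 151067 → 2423334/151067
APPEND 5: p_6 = 5·2423334 + 80881 = 12197551, q_6 = 5·151067 + 5042 = 760377 → 12197551/760377
APPEND 44: p_7 = 44·12197551 + 2423334 = 539115578, q_7 = 44·760377 + 151067 = 33607655 → 539115578/33607655
APPEND 46: p_8 = 46·539115578 + 12197551 = 24811514139, q_8 = 46·33607655 + 760377 = 1546712507 → 24811514139/1546712507
APPEND 23: p_9 = 23·24811514139 + 539115578 = 571203940775, q_9 = 23·1546712507 + 33607655 = 35607995316 → 571203940775/35607995316
APPEND 42: p_10 = 42·571203940775 + 24811514139 = 24015377026689, q_10 = 42·35607995316 + 1546712507 = 1497082515779 → 24015377026689/1497082515779
APPEND 37: p_11 = 37·24015377026689 + 571203940775 = 889140153928268, q_11 = 37·1497082515779 + 35607995316 = 55427661079139 → 889140153928268/55427661079139
APPEND 47: p_12 = 47·889140153928268 + 24015377026689 = 41813602611655285, q_12 = 47·55427661079139 + 1497082515779 = 2606597153235312 → 41813602611655285/2606597153235312
APPEND 35: p_13 = 35·41813602611655285 + 889140153928268 = 1464365231561863243, q_13 = 35·2606597153235312 + 55427661079139 = 91286328024315059 → 1464365231561863243/91286328024315059

385/24
3096/193
80881/5042
2423334/151067
24811514139/1546712507
41813602611655285/2606597153235312
1464365231561863243/91286328024315059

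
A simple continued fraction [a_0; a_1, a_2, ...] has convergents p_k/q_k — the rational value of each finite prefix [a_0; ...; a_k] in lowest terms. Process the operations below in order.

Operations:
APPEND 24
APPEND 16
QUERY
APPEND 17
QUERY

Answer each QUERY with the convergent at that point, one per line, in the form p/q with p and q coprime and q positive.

APPEND 24: p_0 = 24·1 + 0 = 24, q_0 = 24·0 + 1 = 1 → 24/1
APPEND 16: p_1 = 16·24 + 1 = 385, q_1 = 16·1 + 0 = 16 → 385/16
APPEND 17: p_2 = 17·385 + 24 = 6569, q_2 = 17·16 + 1 = 273 → 6569/273

385/16
6569/273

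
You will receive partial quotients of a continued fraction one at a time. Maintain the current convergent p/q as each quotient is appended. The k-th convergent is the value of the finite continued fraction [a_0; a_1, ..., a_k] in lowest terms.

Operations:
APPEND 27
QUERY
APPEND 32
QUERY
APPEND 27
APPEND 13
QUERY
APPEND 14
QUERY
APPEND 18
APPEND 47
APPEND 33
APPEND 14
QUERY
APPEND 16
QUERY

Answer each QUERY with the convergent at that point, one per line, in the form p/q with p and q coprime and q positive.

APPEND 27: p_0 = 27·1 + 0 = 27, q_0 = 27·0 + 1 = 1 → 27/1
APPEND 32: p_1 = 32·27 + 1 = 865, q_1 = 32·1 + 0 = 32 → 865/32
APPEND 27: p_2 = 27·865 + 27 = 23382, q_2 = 27·32 + 1 = 865 → 23382/865
APPEND 13: p_3 = 13·23382 + 865 = 304831, q_3 = 13·865 + 32 = 11277 → 304831/11277
APPEND 14: p_4 = 14·304831 + 23382 = 4291016, q_4 = 14·11277 + 865 = 158743 → 4291016/158743
APPEND 18: p_5 = 18·4291016 + 304831 = 77543119, q_5 = 18·158743 + 11277 = 2868651 → 77543119/2868651
APPEND 47: p_6 = 47·77543119 + 4291016 = 3648817609, q_6 = 47·2868651 + 158743 = 134985340 → 3648817609/134985340
APPEND 33: p_7 = 33·3648817609 + 77543119 = 120488524216, q_7 = 33·134985340 + 2868651 = 4457384871 → 120488524216/4457384871
APPEND 14: p_8 = 14·120488524216 + 3648817609 = 1690488156633, q_8 = 14·4457384871 + 134985340 = 62538373534 → 1690488156633/62538373534
APPEND 16: p_9 = 16·1690488156633 + 120488524216 = 27168299030344, q_9 = 16·62538373534 + 4457384871 = 1005071361415 → 27168299030344/1005071361415

27/1
865/32
304831/11277
4291016/158743
1690488156633/62538373534
27168299030344/1005071361415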